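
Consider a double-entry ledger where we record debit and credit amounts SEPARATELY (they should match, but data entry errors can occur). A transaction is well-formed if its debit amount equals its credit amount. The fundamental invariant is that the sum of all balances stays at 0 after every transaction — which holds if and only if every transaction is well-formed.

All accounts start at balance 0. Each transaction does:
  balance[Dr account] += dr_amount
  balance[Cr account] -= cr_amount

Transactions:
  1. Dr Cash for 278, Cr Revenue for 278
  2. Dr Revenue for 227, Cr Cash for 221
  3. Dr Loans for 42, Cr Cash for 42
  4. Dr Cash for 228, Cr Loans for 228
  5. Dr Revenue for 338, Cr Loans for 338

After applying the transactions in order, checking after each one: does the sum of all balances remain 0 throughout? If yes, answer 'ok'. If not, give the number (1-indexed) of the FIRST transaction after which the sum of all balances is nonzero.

After txn 1: dr=278 cr=278 sum_balances=0
After txn 2: dr=227 cr=221 sum_balances=6
After txn 3: dr=42 cr=42 sum_balances=6
After txn 4: dr=228 cr=228 sum_balances=6
After txn 5: dr=338 cr=338 sum_balances=6

Answer: 2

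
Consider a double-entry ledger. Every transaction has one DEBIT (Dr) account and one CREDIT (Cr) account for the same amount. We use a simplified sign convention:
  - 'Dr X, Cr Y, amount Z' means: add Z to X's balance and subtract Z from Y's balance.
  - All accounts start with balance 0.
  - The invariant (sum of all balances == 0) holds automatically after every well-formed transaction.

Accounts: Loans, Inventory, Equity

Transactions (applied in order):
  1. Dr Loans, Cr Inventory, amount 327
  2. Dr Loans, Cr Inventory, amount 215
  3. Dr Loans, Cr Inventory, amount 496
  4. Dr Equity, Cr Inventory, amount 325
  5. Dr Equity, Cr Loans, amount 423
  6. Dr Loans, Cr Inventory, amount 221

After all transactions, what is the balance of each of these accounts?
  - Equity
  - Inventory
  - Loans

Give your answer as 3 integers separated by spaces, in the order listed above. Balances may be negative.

After txn 1 (Dr Loans, Cr Inventory, amount 327): Inventory=-327 Loans=327
After txn 2 (Dr Loans, Cr Inventory, amount 215): Inventory=-542 Loans=542
After txn 3 (Dr Loans, Cr Inventory, amount 496): Inventory=-1038 Loans=1038
After txn 4 (Dr Equity, Cr Inventory, amount 325): Equity=325 Inventory=-1363 Loans=1038
After txn 5 (Dr Equity, Cr Loans, amount 423): Equity=748 Inventory=-1363 Loans=615
After txn 6 (Dr Loans, Cr Inventory, amount 221): Equity=748 Inventory=-1584 Loans=836

Answer: 748 -1584 836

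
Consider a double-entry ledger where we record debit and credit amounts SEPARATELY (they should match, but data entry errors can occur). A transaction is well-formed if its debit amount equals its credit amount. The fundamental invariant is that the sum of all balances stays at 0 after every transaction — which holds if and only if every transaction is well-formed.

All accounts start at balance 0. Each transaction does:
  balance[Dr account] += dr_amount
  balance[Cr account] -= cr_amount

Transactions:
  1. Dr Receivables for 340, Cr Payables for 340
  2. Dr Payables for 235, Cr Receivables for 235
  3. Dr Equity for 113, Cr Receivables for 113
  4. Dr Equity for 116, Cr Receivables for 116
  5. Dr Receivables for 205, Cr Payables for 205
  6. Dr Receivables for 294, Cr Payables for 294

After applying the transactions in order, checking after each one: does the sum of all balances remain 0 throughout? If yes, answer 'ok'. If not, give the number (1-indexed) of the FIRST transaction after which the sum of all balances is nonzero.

Answer: ok

Derivation:
After txn 1: dr=340 cr=340 sum_balances=0
After txn 2: dr=235 cr=235 sum_balances=0
After txn 3: dr=113 cr=113 sum_balances=0
After txn 4: dr=116 cr=116 sum_balances=0
After txn 5: dr=205 cr=205 sum_balances=0
After txn 6: dr=294 cr=294 sum_balances=0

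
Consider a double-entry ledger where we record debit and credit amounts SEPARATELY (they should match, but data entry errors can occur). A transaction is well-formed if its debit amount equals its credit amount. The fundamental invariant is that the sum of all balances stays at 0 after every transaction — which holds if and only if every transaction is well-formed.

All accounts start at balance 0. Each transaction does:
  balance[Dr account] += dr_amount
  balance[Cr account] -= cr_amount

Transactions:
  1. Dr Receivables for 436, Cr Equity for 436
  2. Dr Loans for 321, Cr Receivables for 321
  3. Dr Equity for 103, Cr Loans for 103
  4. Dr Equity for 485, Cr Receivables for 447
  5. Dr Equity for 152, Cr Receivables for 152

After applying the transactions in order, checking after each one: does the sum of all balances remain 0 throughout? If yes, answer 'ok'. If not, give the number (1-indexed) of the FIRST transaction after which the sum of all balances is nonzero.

After txn 1: dr=436 cr=436 sum_balances=0
After txn 2: dr=321 cr=321 sum_balances=0
After txn 3: dr=103 cr=103 sum_balances=0
After txn 4: dr=485 cr=447 sum_balances=38
After txn 5: dr=152 cr=152 sum_balances=38

Answer: 4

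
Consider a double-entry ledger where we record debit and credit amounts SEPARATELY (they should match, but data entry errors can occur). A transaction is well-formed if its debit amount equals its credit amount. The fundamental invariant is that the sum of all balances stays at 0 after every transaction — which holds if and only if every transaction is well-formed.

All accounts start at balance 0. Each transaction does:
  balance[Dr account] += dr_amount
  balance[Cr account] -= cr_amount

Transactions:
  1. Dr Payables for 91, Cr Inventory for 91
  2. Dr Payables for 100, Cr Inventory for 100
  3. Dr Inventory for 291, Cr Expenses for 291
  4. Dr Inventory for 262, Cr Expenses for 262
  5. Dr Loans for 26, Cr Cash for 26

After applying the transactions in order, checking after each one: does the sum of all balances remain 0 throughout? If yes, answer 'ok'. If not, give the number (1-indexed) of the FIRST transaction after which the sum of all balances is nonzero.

Answer: ok

Derivation:
After txn 1: dr=91 cr=91 sum_balances=0
After txn 2: dr=100 cr=100 sum_balances=0
After txn 3: dr=291 cr=291 sum_balances=0
After txn 4: dr=262 cr=262 sum_balances=0
After txn 5: dr=26 cr=26 sum_balances=0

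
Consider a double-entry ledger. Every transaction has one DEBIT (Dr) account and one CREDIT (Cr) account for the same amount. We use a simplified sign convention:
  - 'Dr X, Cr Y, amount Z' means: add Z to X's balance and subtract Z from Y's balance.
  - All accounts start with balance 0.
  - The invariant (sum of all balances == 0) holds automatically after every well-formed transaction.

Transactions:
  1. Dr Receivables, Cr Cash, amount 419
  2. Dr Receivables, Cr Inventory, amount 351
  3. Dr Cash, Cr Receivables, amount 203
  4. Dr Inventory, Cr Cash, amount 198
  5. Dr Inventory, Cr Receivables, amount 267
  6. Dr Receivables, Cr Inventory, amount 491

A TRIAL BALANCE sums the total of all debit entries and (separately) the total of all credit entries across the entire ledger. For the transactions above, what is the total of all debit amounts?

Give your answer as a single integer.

Txn 1: debit+=419
Txn 2: debit+=351
Txn 3: debit+=203
Txn 4: debit+=198
Txn 5: debit+=267
Txn 6: debit+=491
Total debits = 1929

Answer: 1929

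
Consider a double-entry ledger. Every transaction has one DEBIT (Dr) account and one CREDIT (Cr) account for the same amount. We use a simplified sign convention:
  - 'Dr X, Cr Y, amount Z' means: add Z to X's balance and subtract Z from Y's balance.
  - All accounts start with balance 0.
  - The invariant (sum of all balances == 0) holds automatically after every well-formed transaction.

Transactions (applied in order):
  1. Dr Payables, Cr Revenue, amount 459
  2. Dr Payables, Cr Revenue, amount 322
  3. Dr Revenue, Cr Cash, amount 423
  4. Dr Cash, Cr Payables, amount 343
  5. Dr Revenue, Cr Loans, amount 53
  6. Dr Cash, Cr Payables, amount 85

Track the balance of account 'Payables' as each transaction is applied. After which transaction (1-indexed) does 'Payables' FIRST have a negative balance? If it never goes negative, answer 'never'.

Answer: never

Derivation:
After txn 1: Payables=459
After txn 2: Payables=781
After txn 3: Payables=781
After txn 4: Payables=438
After txn 5: Payables=438
After txn 6: Payables=353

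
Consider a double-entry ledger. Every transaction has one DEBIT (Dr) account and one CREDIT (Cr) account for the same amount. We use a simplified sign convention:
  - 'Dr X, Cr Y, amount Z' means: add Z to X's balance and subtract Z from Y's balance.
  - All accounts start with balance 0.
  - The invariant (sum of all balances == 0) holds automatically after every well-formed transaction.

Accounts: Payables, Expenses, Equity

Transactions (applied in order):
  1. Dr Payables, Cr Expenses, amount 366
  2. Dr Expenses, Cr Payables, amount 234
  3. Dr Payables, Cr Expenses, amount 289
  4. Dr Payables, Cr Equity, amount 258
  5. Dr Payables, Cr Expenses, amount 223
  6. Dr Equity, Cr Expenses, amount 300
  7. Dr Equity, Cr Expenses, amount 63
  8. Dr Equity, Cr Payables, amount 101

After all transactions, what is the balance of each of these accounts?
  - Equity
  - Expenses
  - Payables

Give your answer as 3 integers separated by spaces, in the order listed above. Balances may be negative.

Answer: 206 -1007 801

Derivation:
After txn 1 (Dr Payables, Cr Expenses, amount 366): Expenses=-366 Payables=366
After txn 2 (Dr Expenses, Cr Payables, amount 234): Expenses=-132 Payables=132
After txn 3 (Dr Payables, Cr Expenses, amount 289): Expenses=-421 Payables=421
After txn 4 (Dr Payables, Cr Equity, amount 258): Equity=-258 Expenses=-421 Payables=679
After txn 5 (Dr Payables, Cr Expenses, amount 223): Equity=-258 Expenses=-644 Payables=902
After txn 6 (Dr Equity, Cr Expenses, amount 300): Equity=42 Expenses=-944 Payables=902
After txn 7 (Dr Equity, Cr Expenses, amount 63): Equity=105 Expenses=-1007 Payables=902
After txn 8 (Dr Equity, Cr Payables, amount 101): Equity=206 Expenses=-1007 Payables=801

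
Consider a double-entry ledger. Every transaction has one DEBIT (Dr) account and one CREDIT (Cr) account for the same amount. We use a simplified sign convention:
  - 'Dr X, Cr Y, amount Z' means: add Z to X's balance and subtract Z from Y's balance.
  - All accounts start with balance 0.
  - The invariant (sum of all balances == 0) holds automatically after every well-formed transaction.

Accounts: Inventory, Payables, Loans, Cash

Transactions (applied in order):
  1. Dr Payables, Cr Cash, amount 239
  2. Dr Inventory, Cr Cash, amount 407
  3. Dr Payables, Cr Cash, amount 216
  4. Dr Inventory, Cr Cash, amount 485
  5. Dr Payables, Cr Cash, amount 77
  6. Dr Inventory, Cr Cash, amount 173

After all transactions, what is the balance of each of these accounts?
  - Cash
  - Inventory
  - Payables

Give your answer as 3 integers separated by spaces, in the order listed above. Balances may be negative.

After txn 1 (Dr Payables, Cr Cash, amount 239): Cash=-239 Payables=239
After txn 2 (Dr Inventory, Cr Cash, amount 407): Cash=-646 Inventory=407 Payables=239
After txn 3 (Dr Payables, Cr Cash, amount 216): Cash=-862 Inventory=407 Payables=455
After txn 4 (Dr Inventory, Cr Cash, amount 485): Cash=-1347 Inventory=892 Payables=455
After txn 5 (Dr Payables, Cr Cash, amount 77): Cash=-1424 Inventory=892 Payables=532
After txn 6 (Dr Inventory, Cr Cash, amount 173): Cash=-1597 Inventory=1065 Payables=532

Answer: -1597 1065 532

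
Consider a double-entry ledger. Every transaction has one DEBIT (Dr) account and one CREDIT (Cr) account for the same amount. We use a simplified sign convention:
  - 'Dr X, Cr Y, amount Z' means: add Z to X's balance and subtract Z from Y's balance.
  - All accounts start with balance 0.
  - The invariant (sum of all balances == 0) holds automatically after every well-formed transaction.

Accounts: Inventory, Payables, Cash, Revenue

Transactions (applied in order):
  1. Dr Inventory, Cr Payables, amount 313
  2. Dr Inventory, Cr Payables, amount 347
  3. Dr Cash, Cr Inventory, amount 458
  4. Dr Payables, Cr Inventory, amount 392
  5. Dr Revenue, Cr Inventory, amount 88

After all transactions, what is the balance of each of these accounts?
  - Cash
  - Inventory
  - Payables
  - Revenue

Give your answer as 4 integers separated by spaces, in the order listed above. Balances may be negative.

After txn 1 (Dr Inventory, Cr Payables, amount 313): Inventory=313 Payables=-313
After txn 2 (Dr Inventory, Cr Payables, amount 347): Inventory=660 Payables=-660
After txn 3 (Dr Cash, Cr Inventory, amount 458): Cash=458 Inventory=202 Payables=-660
After txn 4 (Dr Payables, Cr Inventory, amount 392): Cash=458 Inventory=-190 Payables=-268
After txn 5 (Dr Revenue, Cr Inventory, amount 88): Cash=458 Inventory=-278 Payables=-268 Revenue=88

Answer: 458 -278 -268 88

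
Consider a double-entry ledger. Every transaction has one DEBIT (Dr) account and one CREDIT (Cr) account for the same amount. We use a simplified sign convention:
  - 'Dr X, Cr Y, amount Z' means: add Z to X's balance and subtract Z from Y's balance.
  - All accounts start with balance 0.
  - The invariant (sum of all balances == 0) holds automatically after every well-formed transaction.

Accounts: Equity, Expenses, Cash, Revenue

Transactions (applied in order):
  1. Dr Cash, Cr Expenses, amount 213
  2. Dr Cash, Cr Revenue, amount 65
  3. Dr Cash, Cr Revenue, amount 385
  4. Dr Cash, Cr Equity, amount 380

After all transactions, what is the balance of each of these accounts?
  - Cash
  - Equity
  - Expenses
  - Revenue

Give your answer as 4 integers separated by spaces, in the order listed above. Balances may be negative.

After txn 1 (Dr Cash, Cr Expenses, amount 213): Cash=213 Expenses=-213
After txn 2 (Dr Cash, Cr Revenue, amount 65): Cash=278 Expenses=-213 Revenue=-65
After txn 3 (Dr Cash, Cr Revenue, amount 385): Cash=663 Expenses=-213 Revenue=-450
After txn 4 (Dr Cash, Cr Equity, amount 380): Cash=1043 Equity=-380 Expenses=-213 Revenue=-450

Answer: 1043 -380 -213 -450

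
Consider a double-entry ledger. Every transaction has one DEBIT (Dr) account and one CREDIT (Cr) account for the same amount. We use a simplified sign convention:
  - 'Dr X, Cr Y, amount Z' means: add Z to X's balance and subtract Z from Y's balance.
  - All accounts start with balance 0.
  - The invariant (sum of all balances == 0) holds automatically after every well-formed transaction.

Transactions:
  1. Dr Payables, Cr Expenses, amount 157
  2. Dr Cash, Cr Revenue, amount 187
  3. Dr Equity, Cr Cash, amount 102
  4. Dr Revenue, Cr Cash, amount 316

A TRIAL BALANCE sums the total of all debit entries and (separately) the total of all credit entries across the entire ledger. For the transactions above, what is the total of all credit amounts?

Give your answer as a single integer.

Answer: 762

Derivation:
Txn 1: credit+=157
Txn 2: credit+=187
Txn 3: credit+=102
Txn 4: credit+=316
Total credits = 762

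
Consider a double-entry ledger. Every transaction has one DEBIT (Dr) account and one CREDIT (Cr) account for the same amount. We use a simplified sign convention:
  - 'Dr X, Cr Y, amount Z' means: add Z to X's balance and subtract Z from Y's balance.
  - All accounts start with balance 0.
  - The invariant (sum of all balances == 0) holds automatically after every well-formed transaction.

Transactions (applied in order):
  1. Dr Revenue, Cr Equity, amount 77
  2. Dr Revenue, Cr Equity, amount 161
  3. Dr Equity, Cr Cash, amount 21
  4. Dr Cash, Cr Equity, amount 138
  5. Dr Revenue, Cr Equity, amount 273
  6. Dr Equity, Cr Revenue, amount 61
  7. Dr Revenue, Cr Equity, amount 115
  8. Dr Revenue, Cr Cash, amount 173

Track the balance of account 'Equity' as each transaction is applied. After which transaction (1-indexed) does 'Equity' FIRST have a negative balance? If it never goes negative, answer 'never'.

After txn 1: Equity=-77

Answer: 1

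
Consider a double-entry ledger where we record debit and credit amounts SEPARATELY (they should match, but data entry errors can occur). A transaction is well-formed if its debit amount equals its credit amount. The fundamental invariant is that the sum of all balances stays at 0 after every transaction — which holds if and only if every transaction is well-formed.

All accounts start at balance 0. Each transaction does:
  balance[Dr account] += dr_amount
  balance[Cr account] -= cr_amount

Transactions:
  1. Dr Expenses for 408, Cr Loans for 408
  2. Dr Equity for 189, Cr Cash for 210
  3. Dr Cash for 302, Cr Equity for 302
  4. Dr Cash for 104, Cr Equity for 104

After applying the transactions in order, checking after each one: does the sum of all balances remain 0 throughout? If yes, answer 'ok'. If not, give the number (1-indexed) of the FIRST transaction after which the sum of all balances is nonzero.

Answer: 2

Derivation:
After txn 1: dr=408 cr=408 sum_balances=0
After txn 2: dr=189 cr=210 sum_balances=-21
After txn 3: dr=302 cr=302 sum_balances=-21
After txn 4: dr=104 cr=104 sum_balances=-21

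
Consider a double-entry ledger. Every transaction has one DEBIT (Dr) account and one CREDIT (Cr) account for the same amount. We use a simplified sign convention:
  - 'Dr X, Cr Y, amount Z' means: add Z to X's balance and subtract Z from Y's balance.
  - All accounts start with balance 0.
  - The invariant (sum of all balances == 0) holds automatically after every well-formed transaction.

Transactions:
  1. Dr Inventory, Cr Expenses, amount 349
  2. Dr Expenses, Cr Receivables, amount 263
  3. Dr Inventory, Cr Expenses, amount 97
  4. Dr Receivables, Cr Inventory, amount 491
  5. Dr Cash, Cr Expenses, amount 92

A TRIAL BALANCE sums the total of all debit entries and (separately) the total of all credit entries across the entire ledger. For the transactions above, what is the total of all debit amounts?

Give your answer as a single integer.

Txn 1: debit+=349
Txn 2: debit+=263
Txn 3: debit+=97
Txn 4: debit+=491
Txn 5: debit+=92
Total debits = 1292

Answer: 1292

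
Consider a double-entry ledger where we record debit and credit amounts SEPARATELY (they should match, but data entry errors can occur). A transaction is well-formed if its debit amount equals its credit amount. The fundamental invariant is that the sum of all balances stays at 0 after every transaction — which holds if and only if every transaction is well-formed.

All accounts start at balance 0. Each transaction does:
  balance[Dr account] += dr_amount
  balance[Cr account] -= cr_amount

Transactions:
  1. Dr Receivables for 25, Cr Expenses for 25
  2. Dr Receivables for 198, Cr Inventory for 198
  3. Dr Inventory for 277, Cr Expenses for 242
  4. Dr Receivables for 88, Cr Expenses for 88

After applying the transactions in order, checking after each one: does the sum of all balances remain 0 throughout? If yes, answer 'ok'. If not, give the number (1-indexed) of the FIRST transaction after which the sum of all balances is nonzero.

Answer: 3

Derivation:
After txn 1: dr=25 cr=25 sum_balances=0
After txn 2: dr=198 cr=198 sum_balances=0
After txn 3: dr=277 cr=242 sum_balances=35
After txn 4: dr=88 cr=88 sum_balances=35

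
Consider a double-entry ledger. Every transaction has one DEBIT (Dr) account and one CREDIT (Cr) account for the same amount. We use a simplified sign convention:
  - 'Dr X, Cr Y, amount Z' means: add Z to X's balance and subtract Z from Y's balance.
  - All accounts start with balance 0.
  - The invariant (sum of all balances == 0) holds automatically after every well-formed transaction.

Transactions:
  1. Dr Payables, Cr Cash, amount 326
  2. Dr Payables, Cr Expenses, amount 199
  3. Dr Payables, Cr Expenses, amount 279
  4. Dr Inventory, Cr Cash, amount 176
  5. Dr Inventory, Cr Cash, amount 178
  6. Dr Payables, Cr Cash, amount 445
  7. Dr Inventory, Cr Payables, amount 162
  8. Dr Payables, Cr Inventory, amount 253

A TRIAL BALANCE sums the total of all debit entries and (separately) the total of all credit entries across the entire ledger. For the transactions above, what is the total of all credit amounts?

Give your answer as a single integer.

Answer: 2018

Derivation:
Txn 1: credit+=326
Txn 2: credit+=199
Txn 3: credit+=279
Txn 4: credit+=176
Txn 5: credit+=178
Txn 6: credit+=445
Txn 7: credit+=162
Txn 8: credit+=253
Total credits = 2018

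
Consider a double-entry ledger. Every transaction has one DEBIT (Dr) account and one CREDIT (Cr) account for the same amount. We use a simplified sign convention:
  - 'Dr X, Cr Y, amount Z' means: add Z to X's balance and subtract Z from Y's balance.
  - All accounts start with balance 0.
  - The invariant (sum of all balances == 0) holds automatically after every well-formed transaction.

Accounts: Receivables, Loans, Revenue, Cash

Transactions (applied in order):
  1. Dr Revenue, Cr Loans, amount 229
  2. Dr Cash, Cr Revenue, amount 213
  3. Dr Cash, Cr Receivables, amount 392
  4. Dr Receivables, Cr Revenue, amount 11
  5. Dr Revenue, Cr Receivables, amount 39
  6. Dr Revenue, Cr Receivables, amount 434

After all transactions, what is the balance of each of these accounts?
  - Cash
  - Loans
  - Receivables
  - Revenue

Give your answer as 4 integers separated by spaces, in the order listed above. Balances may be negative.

After txn 1 (Dr Revenue, Cr Loans, amount 229): Loans=-229 Revenue=229
After txn 2 (Dr Cash, Cr Revenue, amount 213): Cash=213 Loans=-229 Revenue=16
After txn 3 (Dr Cash, Cr Receivables, amount 392): Cash=605 Loans=-229 Receivables=-392 Revenue=16
After txn 4 (Dr Receivables, Cr Revenue, amount 11): Cash=605 Loans=-229 Receivables=-381 Revenue=5
After txn 5 (Dr Revenue, Cr Receivables, amount 39): Cash=605 Loans=-229 Receivables=-420 Revenue=44
After txn 6 (Dr Revenue, Cr Receivables, amount 434): Cash=605 Loans=-229 Receivables=-854 Revenue=478

Answer: 605 -229 -854 478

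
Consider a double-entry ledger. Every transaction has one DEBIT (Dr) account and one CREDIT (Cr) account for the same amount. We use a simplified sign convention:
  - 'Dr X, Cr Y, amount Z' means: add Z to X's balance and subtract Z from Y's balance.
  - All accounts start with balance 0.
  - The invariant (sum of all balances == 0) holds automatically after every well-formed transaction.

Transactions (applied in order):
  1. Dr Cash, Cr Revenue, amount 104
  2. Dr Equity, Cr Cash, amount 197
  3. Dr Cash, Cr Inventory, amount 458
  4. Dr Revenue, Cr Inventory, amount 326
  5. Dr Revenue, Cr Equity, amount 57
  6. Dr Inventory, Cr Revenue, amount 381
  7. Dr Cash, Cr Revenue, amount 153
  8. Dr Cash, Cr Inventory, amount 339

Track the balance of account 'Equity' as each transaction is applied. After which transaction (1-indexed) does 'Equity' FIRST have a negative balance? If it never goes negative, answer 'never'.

After txn 1: Equity=0
After txn 2: Equity=197
After txn 3: Equity=197
After txn 4: Equity=197
After txn 5: Equity=140
After txn 6: Equity=140
After txn 7: Equity=140
After txn 8: Equity=140

Answer: never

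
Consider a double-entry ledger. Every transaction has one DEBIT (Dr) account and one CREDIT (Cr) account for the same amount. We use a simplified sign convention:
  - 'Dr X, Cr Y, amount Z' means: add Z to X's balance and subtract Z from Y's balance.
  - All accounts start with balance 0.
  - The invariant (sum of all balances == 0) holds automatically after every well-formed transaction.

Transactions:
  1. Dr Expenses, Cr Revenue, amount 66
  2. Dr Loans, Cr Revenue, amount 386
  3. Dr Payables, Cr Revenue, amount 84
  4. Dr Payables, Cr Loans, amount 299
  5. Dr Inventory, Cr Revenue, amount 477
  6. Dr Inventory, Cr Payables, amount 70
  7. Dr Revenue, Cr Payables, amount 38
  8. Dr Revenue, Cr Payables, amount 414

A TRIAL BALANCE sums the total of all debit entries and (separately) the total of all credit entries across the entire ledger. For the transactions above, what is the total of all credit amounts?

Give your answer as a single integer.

Answer: 1834

Derivation:
Txn 1: credit+=66
Txn 2: credit+=386
Txn 3: credit+=84
Txn 4: credit+=299
Txn 5: credit+=477
Txn 6: credit+=70
Txn 7: credit+=38
Txn 8: credit+=414
Total credits = 1834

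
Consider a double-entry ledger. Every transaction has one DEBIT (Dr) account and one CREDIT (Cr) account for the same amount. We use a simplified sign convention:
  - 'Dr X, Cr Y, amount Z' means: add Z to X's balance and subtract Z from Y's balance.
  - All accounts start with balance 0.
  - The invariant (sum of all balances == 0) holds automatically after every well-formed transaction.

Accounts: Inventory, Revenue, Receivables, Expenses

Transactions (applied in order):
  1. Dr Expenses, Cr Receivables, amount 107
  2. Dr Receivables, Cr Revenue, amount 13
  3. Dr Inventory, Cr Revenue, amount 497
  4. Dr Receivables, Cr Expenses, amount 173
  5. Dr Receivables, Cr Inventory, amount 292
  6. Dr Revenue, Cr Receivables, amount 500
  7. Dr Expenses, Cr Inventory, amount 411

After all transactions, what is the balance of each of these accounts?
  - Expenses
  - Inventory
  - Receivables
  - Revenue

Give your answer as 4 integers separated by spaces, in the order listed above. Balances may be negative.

Answer: 345 -206 -129 -10

Derivation:
After txn 1 (Dr Expenses, Cr Receivables, amount 107): Expenses=107 Receivables=-107
After txn 2 (Dr Receivables, Cr Revenue, amount 13): Expenses=107 Receivables=-94 Revenue=-13
After txn 3 (Dr Inventory, Cr Revenue, amount 497): Expenses=107 Inventory=497 Receivables=-94 Revenue=-510
After txn 4 (Dr Receivables, Cr Expenses, amount 173): Expenses=-66 Inventory=497 Receivables=79 Revenue=-510
After txn 5 (Dr Receivables, Cr Inventory, amount 292): Expenses=-66 Inventory=205 Receivables=371 Revenue=-510
After txn 6 (Dr Revenue, Cr Receivables, amount 500): Expenses=-66 Inventory=205 Receivables=-129 Revenue=-10
After txn 7 (Dr Expenses, Cr Inventory, amount 411): Expenses=345 Inventory=-206 Receivables=-129 Revenue=-10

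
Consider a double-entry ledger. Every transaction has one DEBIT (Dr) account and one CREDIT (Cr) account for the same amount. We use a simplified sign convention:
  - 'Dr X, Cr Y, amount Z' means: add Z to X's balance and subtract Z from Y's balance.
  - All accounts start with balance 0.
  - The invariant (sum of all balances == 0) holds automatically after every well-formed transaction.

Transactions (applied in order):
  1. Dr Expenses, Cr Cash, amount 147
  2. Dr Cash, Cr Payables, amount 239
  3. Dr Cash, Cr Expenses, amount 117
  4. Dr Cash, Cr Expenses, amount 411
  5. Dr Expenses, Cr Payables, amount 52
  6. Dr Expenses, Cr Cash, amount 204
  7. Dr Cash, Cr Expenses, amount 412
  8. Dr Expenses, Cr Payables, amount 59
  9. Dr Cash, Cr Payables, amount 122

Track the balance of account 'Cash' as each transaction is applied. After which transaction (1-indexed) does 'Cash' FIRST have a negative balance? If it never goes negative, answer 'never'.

After txn 1: Cash=-147

Answer: 1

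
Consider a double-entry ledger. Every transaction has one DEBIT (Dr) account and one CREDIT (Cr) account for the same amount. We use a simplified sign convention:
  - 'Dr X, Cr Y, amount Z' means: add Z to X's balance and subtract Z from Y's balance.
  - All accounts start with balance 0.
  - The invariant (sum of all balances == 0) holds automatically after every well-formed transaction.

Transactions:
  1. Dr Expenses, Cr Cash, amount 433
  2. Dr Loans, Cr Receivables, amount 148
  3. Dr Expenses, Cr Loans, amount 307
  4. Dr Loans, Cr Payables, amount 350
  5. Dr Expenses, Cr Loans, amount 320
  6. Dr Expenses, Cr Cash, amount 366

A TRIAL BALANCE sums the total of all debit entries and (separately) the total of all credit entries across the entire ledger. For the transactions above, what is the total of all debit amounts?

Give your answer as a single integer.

Answer: 1924

Derivation:
Txn 1: debit+=433
Txn 2: debit+=148
Txn 3: debit+=307
Txn 4: debit+=350
Txn 5: debit+=320
Txn 6: debit+=366
Total debits = 1924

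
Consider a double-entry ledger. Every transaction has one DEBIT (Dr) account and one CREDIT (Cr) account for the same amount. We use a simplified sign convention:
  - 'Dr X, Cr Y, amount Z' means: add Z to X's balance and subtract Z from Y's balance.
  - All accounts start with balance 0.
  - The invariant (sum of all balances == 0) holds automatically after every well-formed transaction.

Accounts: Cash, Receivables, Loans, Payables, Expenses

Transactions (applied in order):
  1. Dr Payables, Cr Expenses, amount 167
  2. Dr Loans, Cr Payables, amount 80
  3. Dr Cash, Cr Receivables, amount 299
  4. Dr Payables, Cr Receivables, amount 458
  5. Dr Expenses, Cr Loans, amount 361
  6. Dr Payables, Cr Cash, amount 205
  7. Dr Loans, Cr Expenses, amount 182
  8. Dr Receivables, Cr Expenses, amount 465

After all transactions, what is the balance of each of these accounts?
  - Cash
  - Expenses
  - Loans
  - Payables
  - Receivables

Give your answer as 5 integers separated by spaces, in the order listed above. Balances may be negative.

Answer: 94 -453 -99 750 -292

Derivation:
After txn 1 (Dr Payables, Cr Expenses, amount 167): Expenses=-167 Payables=167
After txn 2 (Dr Loans, Cr Payables, amount 80): Expenses=-167 Loans=80 Payables=87
After txn 3 (Dr Cash, Cr Receivables, amount 299): Cash=299 Expenses=-167 Loans=80 Payables=87 Receivables=-299
After txn 4 (Dr Payables, Cr Receivables, amount 458): Cash=299 Expenses=-167 Loans=80 Payables=545 Receivables=-757
After txn 5 (Dr Expenses, Cr Loans, amount 361): Cash=299 Expenses=194 Loans=-281 Payables=545 Receivables=-757
After txn 6 (Dr Payables, Cr Cash, amount 205): Cash=94 Expenses=194 Loans=-281 Payables=750 Receivables=-757
After txn 7 (Dr Loans, Cr Expenses, amount 182): Cash=94 Expenses=12 Loans=-99 Payables=750 Receivables=-757
After txn 8 (Dr Receivables, Cr Expenses, amount 465): Cash=94 Expenses=-453 Loans=-99 Payables=750 Receivables=-292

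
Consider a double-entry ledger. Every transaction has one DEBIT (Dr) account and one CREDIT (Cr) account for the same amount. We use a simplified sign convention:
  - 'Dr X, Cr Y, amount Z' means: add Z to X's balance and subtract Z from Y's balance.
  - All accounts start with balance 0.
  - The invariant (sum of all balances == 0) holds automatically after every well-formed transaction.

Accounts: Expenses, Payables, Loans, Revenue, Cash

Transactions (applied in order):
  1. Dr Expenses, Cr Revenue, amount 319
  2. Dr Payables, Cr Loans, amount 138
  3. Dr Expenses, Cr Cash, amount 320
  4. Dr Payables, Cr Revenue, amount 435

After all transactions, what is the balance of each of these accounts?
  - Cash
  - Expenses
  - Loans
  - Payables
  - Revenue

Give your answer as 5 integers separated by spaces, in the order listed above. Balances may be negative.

Answer: -320 639 -138 573 -754

Derivation:
After txn 1 (Dr Expenses, Cr Revenue, amount 319): Expenses=319 Revenue=-319
After txn 2 (Dr Payables, Cr Loans, amount 138): Expenses=319 Loans=-138 Payables=138 Revenue=-319
After txn 3 (Dr Expenses, Cr Cash, amount 320): Cash=-320 Expenses=639 Loans=-138 Payables=138 Revenue=-319
After txn 4 (Dr Payables, Cr Revenue, amount 435): Cash=-320 Expenses=639 Loans=-138 Payables=573 Revenue=-754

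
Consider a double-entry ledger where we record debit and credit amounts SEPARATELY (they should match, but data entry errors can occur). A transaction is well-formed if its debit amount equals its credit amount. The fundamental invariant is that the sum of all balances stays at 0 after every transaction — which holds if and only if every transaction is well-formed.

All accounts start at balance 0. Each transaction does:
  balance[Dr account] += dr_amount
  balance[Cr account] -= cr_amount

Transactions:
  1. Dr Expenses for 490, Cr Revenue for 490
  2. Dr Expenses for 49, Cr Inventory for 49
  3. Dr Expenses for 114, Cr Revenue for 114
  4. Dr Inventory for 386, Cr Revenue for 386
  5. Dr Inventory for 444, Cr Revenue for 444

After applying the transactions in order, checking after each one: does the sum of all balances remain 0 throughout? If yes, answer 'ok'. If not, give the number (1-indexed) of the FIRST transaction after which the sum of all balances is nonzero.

After txn 1: dr=490 cr=490 sum_balances=0
After txn 2: dr=49 cr=49 sum_balances=0
After txn 3: dr=114 cr=114 sum_balances=0
After txn 4: dr=386 cr=386 sum_balances=0
After txn 5: dr=444 cr=444 sum_balances=0

Answer: ok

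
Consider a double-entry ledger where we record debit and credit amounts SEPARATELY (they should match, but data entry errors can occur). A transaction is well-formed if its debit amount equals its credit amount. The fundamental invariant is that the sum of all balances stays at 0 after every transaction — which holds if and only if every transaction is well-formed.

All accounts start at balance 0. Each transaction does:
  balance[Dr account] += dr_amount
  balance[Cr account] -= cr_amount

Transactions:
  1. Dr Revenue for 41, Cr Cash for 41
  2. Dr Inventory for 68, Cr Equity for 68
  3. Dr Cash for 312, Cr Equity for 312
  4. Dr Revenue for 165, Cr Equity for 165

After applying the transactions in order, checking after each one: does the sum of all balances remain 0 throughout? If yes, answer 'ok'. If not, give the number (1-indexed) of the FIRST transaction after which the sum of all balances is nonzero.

After txn 1: dr=41 cr=41 sum_balances=0
After txn 2: dr=68 cr=68 sum_balances=0
After txn 3: dr=312 cr=312 sum_balances=0
After txn 4: dr=165 cr=165 sum_balances=0

Answer: ok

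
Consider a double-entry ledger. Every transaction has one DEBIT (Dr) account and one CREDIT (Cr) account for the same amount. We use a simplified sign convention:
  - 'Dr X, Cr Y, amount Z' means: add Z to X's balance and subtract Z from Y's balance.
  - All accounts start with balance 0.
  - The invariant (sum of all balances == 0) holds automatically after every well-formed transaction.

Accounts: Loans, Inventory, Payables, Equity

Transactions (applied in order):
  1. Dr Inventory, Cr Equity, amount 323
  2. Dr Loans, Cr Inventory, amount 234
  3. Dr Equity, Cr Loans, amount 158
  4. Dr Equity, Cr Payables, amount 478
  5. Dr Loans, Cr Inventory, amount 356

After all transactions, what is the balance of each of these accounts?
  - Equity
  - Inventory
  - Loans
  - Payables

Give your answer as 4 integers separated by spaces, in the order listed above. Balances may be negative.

Answer: 313 -267 432 -478

Derivation:
After txn 1 (Dr Inventory, Cr Equity, amount 323): Equity=-323 Inventory=323
After txn 2 (Dr Loans, Cr Inventory, amount 234): Equity=-323 Inventory=89 Loans=234
After txn 3 (Dr Equity, Cr Loans, amount 158): Equity=-165 Inventory=89 Loans=76
After txn 4 (Dr Equity, Cr Payables, amount 478): Equity=313 Inventory=89 Loans=76 Payables=-478
After txn 5 (Dr Loans, Cr Inventory, amount 356): Equity=313 Inventory=-267 Loans=432 Payables=-478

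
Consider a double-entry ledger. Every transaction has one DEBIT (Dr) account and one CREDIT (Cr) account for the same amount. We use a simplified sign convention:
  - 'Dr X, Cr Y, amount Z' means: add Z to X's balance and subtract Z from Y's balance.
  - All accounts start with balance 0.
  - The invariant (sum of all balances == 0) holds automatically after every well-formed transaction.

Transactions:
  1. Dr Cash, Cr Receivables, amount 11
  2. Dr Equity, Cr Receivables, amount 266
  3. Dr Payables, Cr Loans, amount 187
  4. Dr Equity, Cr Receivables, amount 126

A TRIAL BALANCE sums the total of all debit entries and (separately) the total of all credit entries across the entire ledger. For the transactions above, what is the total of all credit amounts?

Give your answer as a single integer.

Txn 1: credit+=11
Txn 2: credit+=266
Txn 3: credit+=187
Txn 4: credit+=126
Total credits = 590

Answer: 590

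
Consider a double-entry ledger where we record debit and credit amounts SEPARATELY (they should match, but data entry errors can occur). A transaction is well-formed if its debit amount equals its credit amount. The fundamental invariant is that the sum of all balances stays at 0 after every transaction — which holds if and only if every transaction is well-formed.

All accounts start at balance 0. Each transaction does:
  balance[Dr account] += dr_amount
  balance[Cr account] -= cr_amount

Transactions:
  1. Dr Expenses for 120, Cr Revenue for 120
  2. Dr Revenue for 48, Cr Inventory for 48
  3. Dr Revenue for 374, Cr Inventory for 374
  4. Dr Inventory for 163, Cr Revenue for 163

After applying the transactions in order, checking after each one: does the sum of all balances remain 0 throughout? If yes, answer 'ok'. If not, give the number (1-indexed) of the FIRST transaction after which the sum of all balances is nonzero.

After txn 1: dr=120 cr=120 sum_balances=0
After txn 2: dr=48 cr=48 sum_balances=0
After txn 3: dr=374 cr=374 sum_balances=0
After txn 4: dr=163 cr=163 sum_balances=0

Answer: ok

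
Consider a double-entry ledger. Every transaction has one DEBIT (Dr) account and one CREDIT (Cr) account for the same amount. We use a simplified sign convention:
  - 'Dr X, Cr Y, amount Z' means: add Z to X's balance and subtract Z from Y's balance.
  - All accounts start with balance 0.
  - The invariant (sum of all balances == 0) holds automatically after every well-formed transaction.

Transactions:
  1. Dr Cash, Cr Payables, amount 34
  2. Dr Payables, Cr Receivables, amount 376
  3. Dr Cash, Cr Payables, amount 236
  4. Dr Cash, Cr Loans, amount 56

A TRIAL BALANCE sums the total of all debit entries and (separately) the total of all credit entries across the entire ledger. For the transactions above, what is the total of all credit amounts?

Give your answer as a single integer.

Answer: 702

Derivation:
Txn 1: credit+=34
Txn 2: credit+=376
Txn 3: credit+=236
Txn 4: credit+=56
Total credits = 702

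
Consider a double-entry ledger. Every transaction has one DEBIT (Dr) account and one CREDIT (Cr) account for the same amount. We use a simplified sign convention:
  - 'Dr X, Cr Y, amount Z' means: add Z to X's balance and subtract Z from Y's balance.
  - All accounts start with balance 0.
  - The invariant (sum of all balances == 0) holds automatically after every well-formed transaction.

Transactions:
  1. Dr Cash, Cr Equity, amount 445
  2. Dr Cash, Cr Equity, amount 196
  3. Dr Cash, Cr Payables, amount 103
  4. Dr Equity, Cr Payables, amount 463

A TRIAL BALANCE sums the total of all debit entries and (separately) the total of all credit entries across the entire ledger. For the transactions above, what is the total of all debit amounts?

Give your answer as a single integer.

Txn 1: debit+=445
Txn 2: debit+=196
Txn 3: debit+=103
Txn 4: debit+=463
Total debits = 1207

Answer: 1207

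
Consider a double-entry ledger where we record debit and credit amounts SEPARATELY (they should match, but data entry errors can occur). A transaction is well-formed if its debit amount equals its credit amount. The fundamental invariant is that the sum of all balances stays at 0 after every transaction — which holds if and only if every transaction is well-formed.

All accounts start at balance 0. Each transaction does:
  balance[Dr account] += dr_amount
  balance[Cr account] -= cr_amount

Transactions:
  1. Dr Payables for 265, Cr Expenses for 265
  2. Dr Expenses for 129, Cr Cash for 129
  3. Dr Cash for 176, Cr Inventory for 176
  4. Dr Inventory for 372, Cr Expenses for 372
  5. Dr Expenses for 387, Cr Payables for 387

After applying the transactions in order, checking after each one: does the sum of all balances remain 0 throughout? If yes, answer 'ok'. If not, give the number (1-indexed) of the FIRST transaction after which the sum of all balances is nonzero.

After txn 1: dr=265 cr=265 sum_balances=0
After txn 2: dr=129 cr=129 sum_balances=0
After txn 3: dr=176 cr=176 sum_balances=0
After txn 4: dr=372 cr=372 sum_balances=0
After txn 5: dr=387 cr=387 sum_balances=0

Answer: ok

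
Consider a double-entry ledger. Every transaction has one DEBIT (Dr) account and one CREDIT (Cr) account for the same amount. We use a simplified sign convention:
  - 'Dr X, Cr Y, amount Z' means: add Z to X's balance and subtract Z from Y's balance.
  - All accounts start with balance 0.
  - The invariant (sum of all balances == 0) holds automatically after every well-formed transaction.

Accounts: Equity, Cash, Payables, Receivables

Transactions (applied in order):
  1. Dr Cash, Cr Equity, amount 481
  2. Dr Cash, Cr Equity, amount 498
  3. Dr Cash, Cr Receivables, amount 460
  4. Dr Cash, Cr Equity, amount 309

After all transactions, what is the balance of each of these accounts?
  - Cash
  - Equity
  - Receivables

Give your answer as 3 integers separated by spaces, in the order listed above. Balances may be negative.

After txn 1 (Dr Cash, Cr Equity, amount 481): Cash=481 Equity=-481
After txn 2 (Dr Cash, Cr Equity, amount 498): Cash=979 Equity=-979
After txn 3 (Dr Cash, Cr Receivables, amount 460): Cash=1439 Equity=-979 Receivables=-460
After txn 4 (Dr Cash, Cr Equity, amount 309): Cash=1748 Equity=-1288 Receivables=-460

Answer: 1748 -1288 -460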